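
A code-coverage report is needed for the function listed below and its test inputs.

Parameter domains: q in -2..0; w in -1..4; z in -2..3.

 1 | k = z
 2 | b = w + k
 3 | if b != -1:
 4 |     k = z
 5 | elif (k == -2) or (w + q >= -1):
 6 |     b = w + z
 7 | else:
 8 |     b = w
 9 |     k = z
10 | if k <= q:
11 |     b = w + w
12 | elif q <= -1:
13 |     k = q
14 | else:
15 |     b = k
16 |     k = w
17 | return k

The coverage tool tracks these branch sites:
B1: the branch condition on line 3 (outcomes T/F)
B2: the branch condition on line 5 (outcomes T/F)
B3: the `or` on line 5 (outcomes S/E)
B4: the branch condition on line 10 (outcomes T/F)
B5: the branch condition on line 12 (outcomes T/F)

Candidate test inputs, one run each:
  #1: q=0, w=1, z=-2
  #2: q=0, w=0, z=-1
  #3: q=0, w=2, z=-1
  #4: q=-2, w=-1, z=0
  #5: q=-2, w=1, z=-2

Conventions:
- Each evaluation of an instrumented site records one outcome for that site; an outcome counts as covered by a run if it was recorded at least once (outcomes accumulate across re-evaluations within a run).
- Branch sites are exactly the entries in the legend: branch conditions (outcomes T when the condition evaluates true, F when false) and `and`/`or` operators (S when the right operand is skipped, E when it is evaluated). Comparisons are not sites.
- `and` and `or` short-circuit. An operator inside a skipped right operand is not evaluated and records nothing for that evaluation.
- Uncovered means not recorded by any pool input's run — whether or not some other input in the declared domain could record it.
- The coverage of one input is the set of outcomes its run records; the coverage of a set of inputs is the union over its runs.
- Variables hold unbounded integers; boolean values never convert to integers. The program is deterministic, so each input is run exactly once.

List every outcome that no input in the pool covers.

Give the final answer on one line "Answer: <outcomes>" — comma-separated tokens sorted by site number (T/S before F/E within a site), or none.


input #1 (q=0, w=1, z=-2): events B1->F, B3->S, B2->T, B4->T; covers B1=F, B2=T, B3=S, B4=T
input #2 (q=0, w=0, z=-1): events B1->F, B3->E, B2->T, B4->T; covers B1=F, B2=T, B3=E, B4=T
input #3 (q=0, w=2, z=-1): events B1->T, B4->T; covers B1=T, B4=T
input #4 (q=-2, w=-1, z=0): events B1->F, B3->E, B2->F, B4->F, B5->T; covers B1=F, B2=F, B3=E, B4=F, B5=T
input #5 (q=-2, w=1, z=-2): events B1->F, B3->S, B2->T, B4->T; covers B1=F, B2=T, B3=S, B4=T
union over the pool: B1=T, B1=F, B2=T, B2=F, B3=S, B3=E, B4=T, B4=F, B5=T
uncovered (1 of 10): B5=F
Answer: B5=F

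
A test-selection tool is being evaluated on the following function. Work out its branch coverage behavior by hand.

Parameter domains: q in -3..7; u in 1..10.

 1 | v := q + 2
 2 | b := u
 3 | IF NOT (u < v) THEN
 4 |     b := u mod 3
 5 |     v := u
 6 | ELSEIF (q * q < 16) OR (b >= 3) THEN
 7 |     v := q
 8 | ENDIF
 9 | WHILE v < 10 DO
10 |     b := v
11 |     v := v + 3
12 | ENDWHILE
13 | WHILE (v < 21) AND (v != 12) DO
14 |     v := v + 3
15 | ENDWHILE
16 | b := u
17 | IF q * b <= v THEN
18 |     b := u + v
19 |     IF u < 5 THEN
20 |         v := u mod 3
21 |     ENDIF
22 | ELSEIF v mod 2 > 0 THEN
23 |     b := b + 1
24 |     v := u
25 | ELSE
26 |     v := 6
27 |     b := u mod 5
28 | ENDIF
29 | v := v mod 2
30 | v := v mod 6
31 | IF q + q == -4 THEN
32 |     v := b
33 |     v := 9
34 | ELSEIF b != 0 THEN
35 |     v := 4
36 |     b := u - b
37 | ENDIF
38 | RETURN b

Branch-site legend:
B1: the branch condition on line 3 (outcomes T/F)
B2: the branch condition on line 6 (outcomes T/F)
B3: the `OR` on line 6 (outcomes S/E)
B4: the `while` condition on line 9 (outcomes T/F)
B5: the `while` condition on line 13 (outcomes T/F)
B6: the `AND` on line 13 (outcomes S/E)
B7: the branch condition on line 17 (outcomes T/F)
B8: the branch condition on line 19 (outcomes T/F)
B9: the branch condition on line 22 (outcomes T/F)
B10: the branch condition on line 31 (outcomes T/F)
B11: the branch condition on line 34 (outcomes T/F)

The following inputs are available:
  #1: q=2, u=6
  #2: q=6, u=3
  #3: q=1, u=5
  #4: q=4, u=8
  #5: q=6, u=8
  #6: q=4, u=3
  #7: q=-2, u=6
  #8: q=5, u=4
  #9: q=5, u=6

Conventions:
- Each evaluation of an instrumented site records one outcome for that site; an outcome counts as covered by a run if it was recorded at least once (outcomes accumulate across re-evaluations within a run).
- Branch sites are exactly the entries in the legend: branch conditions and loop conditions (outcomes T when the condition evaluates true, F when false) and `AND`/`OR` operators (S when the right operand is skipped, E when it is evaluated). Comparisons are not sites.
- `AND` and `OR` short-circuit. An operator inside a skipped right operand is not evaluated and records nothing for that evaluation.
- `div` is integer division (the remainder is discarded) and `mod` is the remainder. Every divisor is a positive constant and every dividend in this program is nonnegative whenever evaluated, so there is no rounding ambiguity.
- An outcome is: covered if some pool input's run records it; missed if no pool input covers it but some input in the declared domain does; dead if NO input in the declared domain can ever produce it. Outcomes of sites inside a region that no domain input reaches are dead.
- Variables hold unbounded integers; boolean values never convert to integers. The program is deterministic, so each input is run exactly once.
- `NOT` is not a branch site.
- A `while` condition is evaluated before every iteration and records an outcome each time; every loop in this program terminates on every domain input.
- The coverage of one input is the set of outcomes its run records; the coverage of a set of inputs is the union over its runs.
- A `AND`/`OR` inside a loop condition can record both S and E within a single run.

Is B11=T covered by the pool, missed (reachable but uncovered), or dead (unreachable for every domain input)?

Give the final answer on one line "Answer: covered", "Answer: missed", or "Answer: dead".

B11=T is recorded by pool input(s) 1, 2, 3, 4, 5, 6, 8, 9 -> covered

Answer: covered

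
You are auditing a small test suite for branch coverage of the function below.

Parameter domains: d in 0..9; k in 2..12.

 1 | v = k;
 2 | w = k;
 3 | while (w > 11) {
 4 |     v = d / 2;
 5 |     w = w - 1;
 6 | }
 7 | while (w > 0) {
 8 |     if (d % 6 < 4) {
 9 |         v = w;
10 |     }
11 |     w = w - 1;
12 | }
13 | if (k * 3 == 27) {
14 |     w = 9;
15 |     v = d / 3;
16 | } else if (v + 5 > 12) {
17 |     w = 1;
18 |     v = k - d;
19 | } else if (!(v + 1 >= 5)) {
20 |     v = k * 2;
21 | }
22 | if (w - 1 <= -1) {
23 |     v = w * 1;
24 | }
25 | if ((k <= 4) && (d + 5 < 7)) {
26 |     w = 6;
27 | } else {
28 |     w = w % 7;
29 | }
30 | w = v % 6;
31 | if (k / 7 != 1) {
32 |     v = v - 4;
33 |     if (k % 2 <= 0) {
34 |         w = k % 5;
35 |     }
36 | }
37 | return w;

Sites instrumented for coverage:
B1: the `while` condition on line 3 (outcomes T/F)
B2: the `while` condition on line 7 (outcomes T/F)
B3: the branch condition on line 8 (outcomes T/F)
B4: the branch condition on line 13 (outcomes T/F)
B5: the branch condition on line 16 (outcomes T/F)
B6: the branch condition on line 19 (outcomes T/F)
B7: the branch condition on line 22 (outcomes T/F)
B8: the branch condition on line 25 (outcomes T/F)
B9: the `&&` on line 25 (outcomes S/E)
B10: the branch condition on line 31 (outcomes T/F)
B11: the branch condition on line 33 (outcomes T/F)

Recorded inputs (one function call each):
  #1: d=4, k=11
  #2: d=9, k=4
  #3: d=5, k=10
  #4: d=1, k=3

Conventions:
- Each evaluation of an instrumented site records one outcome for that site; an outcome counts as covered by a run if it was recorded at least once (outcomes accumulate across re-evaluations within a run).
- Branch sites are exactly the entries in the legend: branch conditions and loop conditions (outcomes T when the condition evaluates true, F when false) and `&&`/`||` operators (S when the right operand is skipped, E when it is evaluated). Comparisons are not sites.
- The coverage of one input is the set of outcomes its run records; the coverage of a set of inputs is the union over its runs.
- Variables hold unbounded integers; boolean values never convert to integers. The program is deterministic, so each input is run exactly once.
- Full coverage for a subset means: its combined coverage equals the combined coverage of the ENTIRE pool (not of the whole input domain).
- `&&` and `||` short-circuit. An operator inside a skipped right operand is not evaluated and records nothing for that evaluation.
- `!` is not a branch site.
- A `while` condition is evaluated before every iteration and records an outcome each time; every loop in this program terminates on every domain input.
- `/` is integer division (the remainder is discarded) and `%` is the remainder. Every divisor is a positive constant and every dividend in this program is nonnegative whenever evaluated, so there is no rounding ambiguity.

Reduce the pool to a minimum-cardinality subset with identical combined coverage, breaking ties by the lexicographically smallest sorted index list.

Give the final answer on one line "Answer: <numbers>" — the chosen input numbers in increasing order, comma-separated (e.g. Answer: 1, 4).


input #1 (d=4, k=11): events B1->F, B2->T, B3->F, B2->T, B3->F, B2->T, B3->F, B2->T, B3->F, B2->T, B3->F, B2->T, B3->F, B2->T, ...; covers B1=F, B2=T, B2=F, B3=F, B4=F, B5=T, B7=F, B8=F, B9=S, B10=F
input #2 (d=9, k=4): events B1->F, B2->T, B3->T, B2->T, B3->T, B2->T, B3->T, B2->T, B3->T, B2->F, B4->F, B5->F, B6->T, B7->T, ...; covers B1=F, B2=T, B2=F, B3=T, B4=F, B5=F, B6=T, B7=T, B8=F, B9=E, B10=T, B11=T
input #3 (d=5, k=10): events B1->F, B2->T, B3->F, B2->T, B3->F, B2->T, B3->F, B2->T, B3->F, B2->T, B3->F, B2->T, B3->F, B2->T, ...; covers B1=F, B2=T, B2=F, B3=F, B4=F, B5=T, B7=F, B8=F, B9=S, B10=F
input #4 (d=1, k=3): events B1->F, B2->T, B3->T, B2->T, B3->T, B2->T, B3->T, B2->F, B4->F, B5->F, B6->T, B7->T, B9->E, B8->T, ...; covers B1=F, B2=T, B2=F, B3=T, B4=F, B5=F, B6=T, B7=T, B8=T, B9=E, B10=T, B11=F
together the pool reaches 19 outcomes: B1=F, B2=T, B2=F, B3=T, B3=F, B4=F, B5=T, B5=F, B6=T, B7=T, B7=F, B8=T, B8=F, B9=S, B9=E, B10=T, B10=F, B11=T, B11=F
no size-1 subset reaches all 19 outcomes (best union: 12/19)
no size-2 subset reaches all 19 outcomes (best union: 18/19)
the canonical winner is {1, 2, 4}: size 3, full 19-outcome coverage, earliest index list among size-3 covers
Answer: 1, 2, 4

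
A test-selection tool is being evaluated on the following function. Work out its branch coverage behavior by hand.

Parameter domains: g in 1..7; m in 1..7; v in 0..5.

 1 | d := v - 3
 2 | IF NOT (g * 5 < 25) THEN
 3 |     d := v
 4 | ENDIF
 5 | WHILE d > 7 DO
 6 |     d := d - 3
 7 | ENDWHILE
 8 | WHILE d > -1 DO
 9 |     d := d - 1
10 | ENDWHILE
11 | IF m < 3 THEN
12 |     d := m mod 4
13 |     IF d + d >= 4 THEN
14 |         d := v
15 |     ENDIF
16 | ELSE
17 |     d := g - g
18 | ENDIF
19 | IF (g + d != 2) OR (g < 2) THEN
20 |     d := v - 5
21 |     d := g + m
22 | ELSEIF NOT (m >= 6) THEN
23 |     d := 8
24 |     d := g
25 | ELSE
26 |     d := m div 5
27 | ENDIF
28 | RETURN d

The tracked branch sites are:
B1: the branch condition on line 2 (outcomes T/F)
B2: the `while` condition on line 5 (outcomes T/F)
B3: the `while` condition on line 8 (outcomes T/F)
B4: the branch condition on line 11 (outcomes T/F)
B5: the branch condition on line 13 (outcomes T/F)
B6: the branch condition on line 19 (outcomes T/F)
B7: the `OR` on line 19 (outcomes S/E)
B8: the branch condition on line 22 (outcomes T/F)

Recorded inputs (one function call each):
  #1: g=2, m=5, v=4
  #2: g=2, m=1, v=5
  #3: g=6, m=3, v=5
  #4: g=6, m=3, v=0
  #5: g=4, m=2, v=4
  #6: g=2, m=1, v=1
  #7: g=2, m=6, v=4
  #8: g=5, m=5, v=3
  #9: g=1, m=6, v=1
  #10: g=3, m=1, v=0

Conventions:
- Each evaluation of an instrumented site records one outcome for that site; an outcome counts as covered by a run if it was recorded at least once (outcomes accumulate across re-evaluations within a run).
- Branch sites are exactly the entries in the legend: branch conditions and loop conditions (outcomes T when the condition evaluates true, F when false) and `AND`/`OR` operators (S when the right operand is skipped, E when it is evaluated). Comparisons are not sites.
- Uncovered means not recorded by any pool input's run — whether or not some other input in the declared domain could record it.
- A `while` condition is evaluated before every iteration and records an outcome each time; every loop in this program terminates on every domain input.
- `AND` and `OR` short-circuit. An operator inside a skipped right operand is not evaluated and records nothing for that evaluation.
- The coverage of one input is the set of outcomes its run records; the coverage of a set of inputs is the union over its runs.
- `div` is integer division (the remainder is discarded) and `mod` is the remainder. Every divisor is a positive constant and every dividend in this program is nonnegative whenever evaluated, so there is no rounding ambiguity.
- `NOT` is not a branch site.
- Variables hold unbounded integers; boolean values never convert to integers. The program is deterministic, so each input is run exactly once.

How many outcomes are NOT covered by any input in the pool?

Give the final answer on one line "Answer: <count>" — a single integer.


input #1, g=2, m=5, v=4: events B1->F, B2->F, B3->T, B3->T, B3->F, B4->F, B7->E, B6->F, B8->T; outcomes B1=F, B2=F, B3=T, B3=F, B4=F, B6=F, B7=E, B8=T
input #2, g=2, m=1, v=5: events B1->F, B2->F, B3->T, B3->T, B3->T, B3->F, B4->T, B5->F, B7->S, B6->T; outcomes B1=F, B2=F, B3=T, B3=F, B4=T, B5=F, B6=T, B7=S
input #3, g=6, m=3, v=5: events B1->T, B2->F, B3->T, B3->T, B3->T, B3->T, B3->T, B3->T, B3->F, B4->F, B7->S, B6->T; outcomes B1=T, B2=F, B3=T, B3=F, B4=F, B6=T, B7=S
input #4, g=6, m=3, v=0: events B1->T, B2->F, B3->T, B3->F, B4->F, B7->S, B6->T; outcomes B1=T, B2=F, B3=T, B3=F, B4=F, B6=T, B7=S
input #5, g=4, m=2, v=4: events B1->F, B2->F, B3->T, B3->T, B3->F, B4->T, B5->T, B7->S, B6->T; outcomes B1=F, B2=F, B3=T, B3=F, B4=T, B5=T, B6=T, B7=S
input #6, g=2, m=1, v=1: events B1->F, B2->F, B3->F, B4->T, B5->F, B7->S, B6->T; outcomes B1=F, B2=F, B3=F, B4=T, B5=F, B6=T, B7=S
input #7, g=2, m=6, v=4: events B1->F, B2->F, B3->T, B3->T, B3->F, B4->F, B7->E, B6->F, B8->F; outcomes B1=F, B2=F, B3=T, B3=F, B4=F, B6=F, B7=E, B8=F
input #8, g=5, m=5, v=3: events B1->T, B2->F, B3->T, B3->T, B3->T, B3->T, B3->F, B4->F, B7->S, B6->T; outcomes B1=T, B2=F, B3=T, B3=F, B4=F, B6=T, B7=S
input #9, g=1, m=6, v=1: events B1->F, B2->F, B3->F, B4->F, B7->S, B6->T; outcomes B1=F, B2=F, B3=F, B4=F, B6=T, B7=S
input #10, g=3, m=1, v=0: events B1->F, B2->F, B3->F, B4->T, B5->F, B7->S, B6->T; outcomes B1=F, B2=F, B3=F, B4=T, B5=F, B6=T, B7=S
union over the pool: B1=T, B1=F, B2=F, B3=T, B3=F, B4=T, B4=F, B5=T, B5=F, B6=T, B6=F, B7=S, B7=E, B8=T, B8=F
uncovered (1 of 16): B2=T
Answer: 1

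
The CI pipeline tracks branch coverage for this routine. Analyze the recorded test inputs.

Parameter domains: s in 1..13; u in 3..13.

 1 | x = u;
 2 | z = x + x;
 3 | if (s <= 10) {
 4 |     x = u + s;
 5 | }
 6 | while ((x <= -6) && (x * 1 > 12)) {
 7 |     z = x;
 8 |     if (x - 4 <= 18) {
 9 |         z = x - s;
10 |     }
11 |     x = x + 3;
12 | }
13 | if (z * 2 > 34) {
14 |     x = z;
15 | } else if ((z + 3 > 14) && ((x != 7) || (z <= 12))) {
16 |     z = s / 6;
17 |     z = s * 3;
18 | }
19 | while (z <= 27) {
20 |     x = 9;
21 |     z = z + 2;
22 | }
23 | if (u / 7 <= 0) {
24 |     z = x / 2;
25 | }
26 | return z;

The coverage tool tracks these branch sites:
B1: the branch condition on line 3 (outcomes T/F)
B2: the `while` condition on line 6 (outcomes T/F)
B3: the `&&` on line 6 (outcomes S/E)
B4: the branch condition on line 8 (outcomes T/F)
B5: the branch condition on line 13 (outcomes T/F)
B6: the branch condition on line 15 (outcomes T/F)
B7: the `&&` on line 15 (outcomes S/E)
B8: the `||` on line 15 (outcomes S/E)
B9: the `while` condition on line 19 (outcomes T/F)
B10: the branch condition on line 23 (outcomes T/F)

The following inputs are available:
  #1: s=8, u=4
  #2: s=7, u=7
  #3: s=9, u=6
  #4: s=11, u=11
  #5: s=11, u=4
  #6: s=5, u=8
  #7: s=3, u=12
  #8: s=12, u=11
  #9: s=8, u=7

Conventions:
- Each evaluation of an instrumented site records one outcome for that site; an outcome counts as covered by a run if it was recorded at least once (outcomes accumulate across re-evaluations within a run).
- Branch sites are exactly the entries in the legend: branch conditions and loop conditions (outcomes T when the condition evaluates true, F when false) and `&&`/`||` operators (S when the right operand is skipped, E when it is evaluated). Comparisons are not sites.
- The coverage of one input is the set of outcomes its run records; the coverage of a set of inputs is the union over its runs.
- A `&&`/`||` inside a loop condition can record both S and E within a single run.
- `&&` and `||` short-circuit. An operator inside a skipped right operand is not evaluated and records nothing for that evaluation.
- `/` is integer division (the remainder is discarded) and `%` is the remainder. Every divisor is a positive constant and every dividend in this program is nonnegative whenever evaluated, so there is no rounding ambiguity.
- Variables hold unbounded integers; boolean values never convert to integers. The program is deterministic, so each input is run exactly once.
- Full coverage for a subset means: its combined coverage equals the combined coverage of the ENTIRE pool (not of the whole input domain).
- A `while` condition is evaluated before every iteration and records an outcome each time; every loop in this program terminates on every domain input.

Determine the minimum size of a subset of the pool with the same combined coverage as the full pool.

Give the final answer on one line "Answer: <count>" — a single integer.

input #1, s=8, u=4: events B1->T, B3->S, B2->F, B5->F, B7->S, B6->F, B9->T, B9->T, B9->T, B9->T, B9->T, B9->T, B9->T, B9->T, ...; outcomes B1=T, B2=F, B3=S, B5=F, B6=F, B7=S, B9=T, B9=F, B10=T
input #2, s=7, u=7: events B1->T, B3->S, B2->F, B5->F, B7->E, B8->S, B6->T, B9->T, B9->T, B9->T, B9->T, B9->F, B10->F; outcomes B1=T, B2=F, B3=S, B5=F, B6=T, B7=E, B8=S, B9=T, B9=F, B10=F
input #3, s=9, u=6: events B1->T, B3->S, B2->F, B5->F, B7->E, B8->S, B6->T, B9->T, B9->F, B10->T; outcomes B1=T, B2=F, B3=S, B5=F, B6=T, B7=E, B8=S, B9=T, B9=F, B10=T
input #4, s=11, u=11: events B1->F, B3->S, B2->F, B5->T, B9->T, B9->T, B9->T, B9->F, B10->F; outcomes B1=F, B2=F, B3=S, B5=T, B9=T, B9=F, B10=F
input #5, s=11, u=4: events B1->F, B3->S, B2->F, B5->F, B7->S, B6->F, B9->T, B9->T, B9->T, B9->T, B9->T, B9->T, B9->T, B9->T, ...; outcomes B1=F, B2=F, B3=S, B5=F, B6=F, B7=S, B9=T, B9=F, B10=T
input #6, s=5, u=8: events B1->T, B3->S, B2->F, B5->F, B7->E, B8->S, B6->T, B9->T, B9->T, B9->T, B9->T, B9->T, B9->T, B9->T, ...; outcomes B1=T, B2=F, B3=S, B5=F, B6=T, B7=E, B8=S, B9=T, B9=F, B10=F
input #7, s=3, u=12: events B1->T, B3->S, B2->F, B5->T, B9->T, B9->T, B9->F, B10->F; outcomes B1=T, B2=F, B3=S, B5=T, B9=T, B9=F, B10=F
input #8, s=12, u=11: events B1->F, B3->S, B2->F, B5->T, B9->T, B9->T, B9->T, B9->F, B10->F; outcomes B1=F, B2=F, B3=S, B5=T, B9=T, B9=F, B10=F
input #9, s=8, u=7: events B1->T, B3->S, B2->F, B5->F, B7->E, B8->S, B6->T, B9->T, B9->T, B9->F, B10->F; outcomes B1=T, B2=F, B3=S, B5=F, B6=T, B7=E, B8=S, B9=T, B9=F, B10=F
together the pool reaches 15 outcomes: B1=T, B1=F, B2=F, B3=S, B5=T, B5=F, B6=T, B6=F, B7=S, B7=E, B8=S, B9=T, B9=F, B10=T, B10=F
checked all size-1 subsets: none covers 15 outcomes (max 10/15)
checked all size-2 subsets: none covers 15 outcomes (max 14/15)
size 3: inputs {1, 2, 4} cover all 15 outcomes, and no lexicographically smaller subset of this size does

Answer: 3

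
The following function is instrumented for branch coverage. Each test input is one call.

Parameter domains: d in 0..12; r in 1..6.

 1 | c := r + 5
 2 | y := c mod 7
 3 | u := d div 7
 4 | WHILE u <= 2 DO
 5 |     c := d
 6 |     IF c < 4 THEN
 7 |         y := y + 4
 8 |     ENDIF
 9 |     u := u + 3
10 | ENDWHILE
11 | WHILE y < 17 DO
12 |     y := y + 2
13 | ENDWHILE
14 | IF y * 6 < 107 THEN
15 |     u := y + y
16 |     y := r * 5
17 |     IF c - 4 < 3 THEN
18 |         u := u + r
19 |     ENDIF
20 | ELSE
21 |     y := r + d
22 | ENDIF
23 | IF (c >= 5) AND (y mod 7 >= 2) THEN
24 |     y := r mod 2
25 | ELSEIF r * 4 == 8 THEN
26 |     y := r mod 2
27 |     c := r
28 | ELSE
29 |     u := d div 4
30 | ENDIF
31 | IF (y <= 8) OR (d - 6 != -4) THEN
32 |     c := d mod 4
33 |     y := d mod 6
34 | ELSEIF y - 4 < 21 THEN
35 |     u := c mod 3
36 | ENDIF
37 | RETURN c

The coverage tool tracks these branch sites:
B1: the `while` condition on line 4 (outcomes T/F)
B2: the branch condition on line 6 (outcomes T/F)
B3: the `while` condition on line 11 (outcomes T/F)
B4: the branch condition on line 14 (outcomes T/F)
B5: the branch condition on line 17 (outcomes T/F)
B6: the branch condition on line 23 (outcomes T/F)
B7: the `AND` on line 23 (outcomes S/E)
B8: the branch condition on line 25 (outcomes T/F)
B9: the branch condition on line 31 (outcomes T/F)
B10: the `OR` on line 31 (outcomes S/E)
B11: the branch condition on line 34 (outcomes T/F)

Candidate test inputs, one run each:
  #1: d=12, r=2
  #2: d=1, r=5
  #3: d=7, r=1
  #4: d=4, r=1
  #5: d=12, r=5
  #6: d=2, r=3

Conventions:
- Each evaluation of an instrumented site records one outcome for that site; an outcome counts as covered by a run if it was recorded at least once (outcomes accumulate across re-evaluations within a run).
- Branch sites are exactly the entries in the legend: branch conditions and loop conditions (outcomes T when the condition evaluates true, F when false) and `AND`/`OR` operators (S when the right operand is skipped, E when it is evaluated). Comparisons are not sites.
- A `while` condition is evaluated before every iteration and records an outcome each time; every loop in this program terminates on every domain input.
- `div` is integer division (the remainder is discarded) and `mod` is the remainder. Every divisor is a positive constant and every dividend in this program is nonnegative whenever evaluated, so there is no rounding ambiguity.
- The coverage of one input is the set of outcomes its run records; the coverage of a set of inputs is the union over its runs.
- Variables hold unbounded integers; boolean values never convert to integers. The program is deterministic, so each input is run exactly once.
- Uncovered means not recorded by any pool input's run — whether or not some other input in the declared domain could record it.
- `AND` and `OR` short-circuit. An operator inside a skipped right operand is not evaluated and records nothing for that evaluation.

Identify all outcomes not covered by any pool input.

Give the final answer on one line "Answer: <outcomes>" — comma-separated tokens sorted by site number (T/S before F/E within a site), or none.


input #1, d=12, r=2: events B1->T, B2->F, B1->F, B3->T, B3->T, B3->T, B3->T, B3->T, B3->T, B3->T, B3->T, B3->T, B3->F, B4->F, ...; outcomes B1=T, B1=F, B2=F, B3=T, B3=F, B4=F, B6=F, B7=E, B8=T, B9=T, B10=S
input #2, d=1, r=5: events B1->T, B2->T, B1->F, B3->T, B3->T, B3->T, B3->T, B3->T, B3->F, B4->T, B5->T, B7->S, B6->F, B8->F, ...; outcomes B1=T, B1=F, B2=T, B3=T, B3=F, B4=T, B5=T, B6=F, B7=S, B8=F, B9=T, B10=E
input #3, d=7, r=1: events B1->T, B2->F, B1->F, B3->T, B3->T, B3->T, B3->T, B3->T, B3->T, B3->F, B4->F, B7->E, B6->F, B8->F, ...; outcomes B1=T, B1=F, B2=F, B3=T, B3=F, B4=F, B6=F, B7=E, B8=F, B9=T, B10=S
input #4, d=4, r=1: events B1->T, B2->F, B1->F, B3->T, B3->T, B3->T, B3->T, B3->T, B3->T, B3->F, B4->F, B7->S, B6->F, B8->F, ...; outcomes B1=T, B1=F, B2=F, B3=T, B3=F, B4=F, B6=F, B7=S, B8=F, B9=T, B10=S
input #5, d=12, r=5: events B1->T, B2->F, B1->F, B3->T, B3->T, B3->T, B3->T, B3->T, B3->T, B3->T, B3->F, B4->T, B5->F, B7->E, ...; outcomes B1=T, B1=F, B2=F, B3=T, B3=F, B4=T, B5=F, B6=T, B7=E, B9=T, B10=S
input #6, d=2, r=3: events B1->T, B2->T, B1->F, B3->T, B3->T, B3->T, B3->T, B3->T, B3->T, B3->F, B4->T, B5->T, B7->S, B6->F, ...; outcomes B1=T, B1=F, B2=T, B3=T, B3=F, B4=T, B5=T, B6=F, B7=S, B8=F, B9=F, B10=E, B11=T
union over the pool: B1=T, B1=F, B2=T, B2=F, B3=T, B3=F, B4=T, B4=F, B5=T, B5=F, B6=T, B6=F, B7=S, B7=E, B8=T, B8=F, B9=T, B9=F, B10=S, B10=E, B11=T
uncovered (1 of 22): B11=F
Answer: B11=F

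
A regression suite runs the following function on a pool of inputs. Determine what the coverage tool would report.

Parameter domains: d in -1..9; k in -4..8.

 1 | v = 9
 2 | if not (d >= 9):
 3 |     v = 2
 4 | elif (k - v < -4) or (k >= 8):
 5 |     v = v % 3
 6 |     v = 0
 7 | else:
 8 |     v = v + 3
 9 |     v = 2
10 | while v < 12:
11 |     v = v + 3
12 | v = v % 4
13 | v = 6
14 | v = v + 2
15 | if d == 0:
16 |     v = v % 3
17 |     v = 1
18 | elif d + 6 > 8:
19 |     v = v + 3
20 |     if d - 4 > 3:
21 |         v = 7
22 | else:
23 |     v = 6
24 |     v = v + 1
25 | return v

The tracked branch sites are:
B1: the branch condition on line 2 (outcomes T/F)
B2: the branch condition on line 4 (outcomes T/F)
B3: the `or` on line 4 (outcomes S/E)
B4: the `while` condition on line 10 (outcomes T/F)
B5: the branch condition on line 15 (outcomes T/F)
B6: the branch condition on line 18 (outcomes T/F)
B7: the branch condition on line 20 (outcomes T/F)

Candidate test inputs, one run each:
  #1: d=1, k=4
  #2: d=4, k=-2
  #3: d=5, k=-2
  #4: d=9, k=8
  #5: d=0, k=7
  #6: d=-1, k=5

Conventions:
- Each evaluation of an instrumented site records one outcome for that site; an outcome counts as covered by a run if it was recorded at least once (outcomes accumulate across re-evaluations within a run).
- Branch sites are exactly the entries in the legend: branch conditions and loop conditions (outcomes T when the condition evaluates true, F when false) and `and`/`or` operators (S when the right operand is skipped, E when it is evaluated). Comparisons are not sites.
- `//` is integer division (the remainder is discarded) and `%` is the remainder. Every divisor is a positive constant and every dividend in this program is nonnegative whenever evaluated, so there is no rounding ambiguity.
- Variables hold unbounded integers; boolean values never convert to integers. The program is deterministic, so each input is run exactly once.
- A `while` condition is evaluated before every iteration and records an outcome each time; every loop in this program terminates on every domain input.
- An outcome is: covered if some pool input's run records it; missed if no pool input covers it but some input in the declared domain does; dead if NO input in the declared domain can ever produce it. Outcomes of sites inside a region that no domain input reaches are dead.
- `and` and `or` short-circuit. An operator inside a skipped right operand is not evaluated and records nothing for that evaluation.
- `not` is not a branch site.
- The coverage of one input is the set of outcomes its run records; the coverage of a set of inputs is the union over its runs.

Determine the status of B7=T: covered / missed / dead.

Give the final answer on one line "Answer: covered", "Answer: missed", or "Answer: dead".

B7=T is recorded by pool input(s) 4 -> covered

Answer: covered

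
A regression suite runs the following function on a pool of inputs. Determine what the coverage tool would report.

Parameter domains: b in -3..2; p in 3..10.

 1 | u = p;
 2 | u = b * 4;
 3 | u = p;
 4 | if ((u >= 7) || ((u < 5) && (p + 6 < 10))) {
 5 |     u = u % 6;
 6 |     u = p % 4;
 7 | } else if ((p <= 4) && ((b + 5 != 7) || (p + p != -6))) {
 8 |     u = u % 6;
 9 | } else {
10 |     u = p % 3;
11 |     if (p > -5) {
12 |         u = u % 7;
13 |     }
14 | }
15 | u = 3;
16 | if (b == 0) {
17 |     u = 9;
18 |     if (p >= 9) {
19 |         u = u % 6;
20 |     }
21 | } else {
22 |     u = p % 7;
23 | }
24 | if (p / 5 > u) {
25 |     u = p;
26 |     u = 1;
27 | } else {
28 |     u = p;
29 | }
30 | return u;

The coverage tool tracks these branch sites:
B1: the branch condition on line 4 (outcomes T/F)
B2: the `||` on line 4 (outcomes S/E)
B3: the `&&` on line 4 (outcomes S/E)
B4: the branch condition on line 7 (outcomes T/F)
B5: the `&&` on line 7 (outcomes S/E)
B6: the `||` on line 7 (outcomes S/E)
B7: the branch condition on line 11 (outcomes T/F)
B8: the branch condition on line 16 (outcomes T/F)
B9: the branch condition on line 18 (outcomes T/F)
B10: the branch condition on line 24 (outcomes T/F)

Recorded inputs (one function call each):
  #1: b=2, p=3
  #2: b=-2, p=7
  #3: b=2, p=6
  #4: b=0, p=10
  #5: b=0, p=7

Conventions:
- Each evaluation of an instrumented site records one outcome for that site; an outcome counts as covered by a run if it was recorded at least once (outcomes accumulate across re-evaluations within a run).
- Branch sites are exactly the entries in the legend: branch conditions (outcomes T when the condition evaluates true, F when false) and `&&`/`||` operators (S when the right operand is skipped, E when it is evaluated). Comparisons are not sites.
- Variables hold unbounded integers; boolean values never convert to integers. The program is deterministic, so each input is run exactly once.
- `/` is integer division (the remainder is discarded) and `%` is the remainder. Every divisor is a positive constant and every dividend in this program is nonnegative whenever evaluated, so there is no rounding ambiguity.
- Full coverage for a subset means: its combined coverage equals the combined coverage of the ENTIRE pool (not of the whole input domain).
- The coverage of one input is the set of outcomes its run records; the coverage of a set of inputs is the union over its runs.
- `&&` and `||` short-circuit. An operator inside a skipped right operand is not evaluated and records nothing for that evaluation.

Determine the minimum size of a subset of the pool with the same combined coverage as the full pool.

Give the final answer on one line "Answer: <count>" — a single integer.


run #1 (b=2, p=3) records B1=T, B2=E, B3=E, B8=F, B10=F
run #2 (b=-2, p=7) records B1=T, B2=S, B8=F, B10=T
run #3 (b=2, p=6) records B1=F, B2=E, B3=S, B4=F, B5=S, B7=T, B8=F, B10=F
run #4 (b=0, p=10) records B1=T, B2=S, B8=T, B9=T, B10=F
run #5 (b=0, p=7) records B1=T, B2=S, B8=T, B9=F, B10=F
the full pool covers 15 outcomes: B1=T, B1=F, B2=S, B2=E, B3=S, B3=E, B4=F, B5=S, B7=T, B8=T, B8=F, B9=T, B9=F, B10=T, B10=F
size 1 is not enough: best union over all size-1 subsets is 8/15
size 2 is not enough: best union over all size-2 subsets is 12/15
size 3 is not enough: best union over all size-3 subsets is 13/15
size 4 is not enough: best union over all size-4 subsets is 14/15
inputs {1, 2, 3, 4, 5} (size 5) cover everything; no size-5 subset with a lexicographically smaller index list covers all 15
Answer: 5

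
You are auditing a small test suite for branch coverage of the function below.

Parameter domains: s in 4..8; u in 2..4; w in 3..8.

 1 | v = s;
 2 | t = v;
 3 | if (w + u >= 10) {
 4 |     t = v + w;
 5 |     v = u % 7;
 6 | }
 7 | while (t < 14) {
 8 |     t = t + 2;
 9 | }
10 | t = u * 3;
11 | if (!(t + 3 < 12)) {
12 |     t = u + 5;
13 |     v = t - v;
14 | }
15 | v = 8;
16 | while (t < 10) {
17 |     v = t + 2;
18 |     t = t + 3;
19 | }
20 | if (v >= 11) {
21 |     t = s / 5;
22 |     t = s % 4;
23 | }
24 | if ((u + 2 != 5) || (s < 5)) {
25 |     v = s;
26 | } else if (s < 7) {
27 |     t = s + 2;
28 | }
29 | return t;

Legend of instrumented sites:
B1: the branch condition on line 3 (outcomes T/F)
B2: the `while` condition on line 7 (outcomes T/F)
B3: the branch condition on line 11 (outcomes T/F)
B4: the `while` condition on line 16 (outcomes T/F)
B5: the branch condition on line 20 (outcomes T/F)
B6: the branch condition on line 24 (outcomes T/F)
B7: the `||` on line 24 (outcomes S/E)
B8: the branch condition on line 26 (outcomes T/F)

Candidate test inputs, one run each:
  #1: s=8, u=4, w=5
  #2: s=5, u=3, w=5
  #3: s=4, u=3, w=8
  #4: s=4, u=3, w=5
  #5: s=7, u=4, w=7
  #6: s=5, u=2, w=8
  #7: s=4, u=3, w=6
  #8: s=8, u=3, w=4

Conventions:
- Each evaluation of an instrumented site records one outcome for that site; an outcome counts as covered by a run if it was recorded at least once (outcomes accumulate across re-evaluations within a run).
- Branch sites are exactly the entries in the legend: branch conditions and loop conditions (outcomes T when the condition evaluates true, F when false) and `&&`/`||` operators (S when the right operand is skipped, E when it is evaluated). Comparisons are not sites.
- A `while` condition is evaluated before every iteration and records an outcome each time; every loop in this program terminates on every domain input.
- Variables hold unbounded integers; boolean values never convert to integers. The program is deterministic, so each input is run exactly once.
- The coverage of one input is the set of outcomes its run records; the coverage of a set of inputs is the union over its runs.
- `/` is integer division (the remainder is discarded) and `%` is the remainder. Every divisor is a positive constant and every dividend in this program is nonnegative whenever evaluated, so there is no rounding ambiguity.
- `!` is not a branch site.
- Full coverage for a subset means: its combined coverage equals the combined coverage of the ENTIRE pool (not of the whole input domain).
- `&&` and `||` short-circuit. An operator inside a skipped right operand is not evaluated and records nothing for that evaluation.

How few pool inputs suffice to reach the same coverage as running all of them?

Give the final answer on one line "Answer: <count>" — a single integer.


input #1 (s=8, u=4, w=5): events B1->F, B2->T, B2->T, B2->T, B2->F, B3->T, B4->T, B4->F, B5->T, B7->S, B6->T; covers B1=F, B2=T, B2=F, B3=T, B4=T, B4=F, B5=T, B6=T, B7=S
input #2 (s=5, u=3, w=5): events B1->F, B2->T, B2->T, B2->T, B2->T, B2->T, B2->F, B3->T, B4->T, B4->F, B5->F, B7->E, B6->F, B8->T; covers B1=F, B2=T, B2=F, B3=T, B4=T, B4=F, B5=F, B6=F, B7=E, B8=T
input #3 (s=4, u=3, w=8): events B1->T, B2->T, B2->F, B3->T, B4->T, B4->F, B5->F, B7->E, B6->T; covers B1=T, B2=T, B2=F, B3=T, B4=T, B4=F, B5=F, B6=T, B7=E
input #4 (s=4, u=3, w=5): events B1->F, B2->T, B2->T, B2->T, B2->T, B2->T, B2->F, B3->T, B4->T, B4->F, B5->F, B7->E, B6->T; covers B1=F, B2=T, B2=F, B3=T, B4=T, B4=F, B5=F, B6=T, B7=E
input #5 (s=7, u=4, w=7): events B1->T, B2->F, B3->T, B4->T, B4->F, B5->T, B7->S, B6->T; covers B1=T, B2=F, B3=T, B4=T, B4=F, B5=T, B6=T, B7=S
input #6 (s=5, u=2, w=8): events B1->T, B2->T, B2->F, B3->F, B4->T, B4->T, B4->F, B5->T, B7->S, B6->T; covers B1=T, B2=T, B2=F, B3=F, B4=T, B4=F, B5=T, B6=T, B7=S
input #7 (s=4, u=3, w=6): events B1->F, B2->T, B2->T, B2->T, B2->T, B2->T, B2->F, B3->T, B4->T, B4->F, B5->F, B7->E, B6->T; covers B1=F, B2=T, B2=F, B3=T, B4=T, B4=F, B5=F, B6=T, B7=E
input #8 (s=8, u=3, w=4): events B1->F, B2->T, B2->T, B2->T, B2->F, B3->T, B4->T, B4->F, B5->F, B7->E, B6->F, B8->F; covers B1=F, B2=T, B2=F, B3=T, B4=T, B4=F, B5=F, B6=F, B7=E, B8=F
union over all inputs: B1=T, B1=F, B2=T, B2=F, B3=T, B3=F, B4=T, B4=F, B5=T, B5=F, B6=T, B6=F, B7=S, B7=E, B8=T, B8=F (16 outcomes)
checked all size-1 subsets: none covers 16 outcomes (max 10/16)
checked all size-2 subsets: none covers 16 outcomes (max 15/16)
at size 3, {2, 6, 8} reaches all 16 outcomes; every lexicographically earlier size-3 subset fails
Answer: 3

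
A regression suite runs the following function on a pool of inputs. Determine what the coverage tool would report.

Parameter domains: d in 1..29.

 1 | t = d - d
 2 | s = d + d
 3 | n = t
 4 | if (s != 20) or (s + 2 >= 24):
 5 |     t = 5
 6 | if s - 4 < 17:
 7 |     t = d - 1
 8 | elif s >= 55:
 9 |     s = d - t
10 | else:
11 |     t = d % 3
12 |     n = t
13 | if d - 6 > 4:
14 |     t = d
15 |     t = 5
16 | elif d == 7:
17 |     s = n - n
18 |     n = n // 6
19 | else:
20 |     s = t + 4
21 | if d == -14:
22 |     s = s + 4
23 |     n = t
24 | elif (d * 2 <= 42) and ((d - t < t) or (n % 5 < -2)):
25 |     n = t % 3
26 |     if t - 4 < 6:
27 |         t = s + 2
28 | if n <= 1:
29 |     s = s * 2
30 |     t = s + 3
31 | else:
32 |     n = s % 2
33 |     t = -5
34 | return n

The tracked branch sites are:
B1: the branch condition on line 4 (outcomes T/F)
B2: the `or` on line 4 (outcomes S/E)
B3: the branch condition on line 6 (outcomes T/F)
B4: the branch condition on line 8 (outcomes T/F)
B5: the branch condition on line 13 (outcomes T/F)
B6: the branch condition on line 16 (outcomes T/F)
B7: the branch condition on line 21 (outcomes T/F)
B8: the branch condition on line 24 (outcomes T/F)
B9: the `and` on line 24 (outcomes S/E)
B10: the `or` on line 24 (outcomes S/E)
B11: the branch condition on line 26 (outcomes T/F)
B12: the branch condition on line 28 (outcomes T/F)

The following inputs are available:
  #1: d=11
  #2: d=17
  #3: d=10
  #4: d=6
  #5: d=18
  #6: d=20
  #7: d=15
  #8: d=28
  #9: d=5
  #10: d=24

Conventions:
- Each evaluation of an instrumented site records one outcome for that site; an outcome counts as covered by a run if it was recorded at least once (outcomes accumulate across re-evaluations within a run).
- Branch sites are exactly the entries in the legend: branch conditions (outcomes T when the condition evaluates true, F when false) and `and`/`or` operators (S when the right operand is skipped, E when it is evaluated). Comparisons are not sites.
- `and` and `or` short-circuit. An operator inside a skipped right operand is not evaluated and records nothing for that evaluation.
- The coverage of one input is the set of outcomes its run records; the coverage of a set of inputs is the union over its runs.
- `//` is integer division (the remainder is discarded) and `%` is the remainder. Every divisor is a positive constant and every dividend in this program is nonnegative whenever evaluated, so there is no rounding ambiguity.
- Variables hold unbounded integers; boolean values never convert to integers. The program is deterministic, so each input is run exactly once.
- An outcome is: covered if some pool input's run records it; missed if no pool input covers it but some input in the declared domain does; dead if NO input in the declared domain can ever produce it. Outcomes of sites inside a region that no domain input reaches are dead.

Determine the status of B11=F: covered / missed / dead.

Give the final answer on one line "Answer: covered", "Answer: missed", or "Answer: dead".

no pool input records B11=F
checking all 29 inputs in the declared domain: B11=F is never recorded -> dead

Answer: dead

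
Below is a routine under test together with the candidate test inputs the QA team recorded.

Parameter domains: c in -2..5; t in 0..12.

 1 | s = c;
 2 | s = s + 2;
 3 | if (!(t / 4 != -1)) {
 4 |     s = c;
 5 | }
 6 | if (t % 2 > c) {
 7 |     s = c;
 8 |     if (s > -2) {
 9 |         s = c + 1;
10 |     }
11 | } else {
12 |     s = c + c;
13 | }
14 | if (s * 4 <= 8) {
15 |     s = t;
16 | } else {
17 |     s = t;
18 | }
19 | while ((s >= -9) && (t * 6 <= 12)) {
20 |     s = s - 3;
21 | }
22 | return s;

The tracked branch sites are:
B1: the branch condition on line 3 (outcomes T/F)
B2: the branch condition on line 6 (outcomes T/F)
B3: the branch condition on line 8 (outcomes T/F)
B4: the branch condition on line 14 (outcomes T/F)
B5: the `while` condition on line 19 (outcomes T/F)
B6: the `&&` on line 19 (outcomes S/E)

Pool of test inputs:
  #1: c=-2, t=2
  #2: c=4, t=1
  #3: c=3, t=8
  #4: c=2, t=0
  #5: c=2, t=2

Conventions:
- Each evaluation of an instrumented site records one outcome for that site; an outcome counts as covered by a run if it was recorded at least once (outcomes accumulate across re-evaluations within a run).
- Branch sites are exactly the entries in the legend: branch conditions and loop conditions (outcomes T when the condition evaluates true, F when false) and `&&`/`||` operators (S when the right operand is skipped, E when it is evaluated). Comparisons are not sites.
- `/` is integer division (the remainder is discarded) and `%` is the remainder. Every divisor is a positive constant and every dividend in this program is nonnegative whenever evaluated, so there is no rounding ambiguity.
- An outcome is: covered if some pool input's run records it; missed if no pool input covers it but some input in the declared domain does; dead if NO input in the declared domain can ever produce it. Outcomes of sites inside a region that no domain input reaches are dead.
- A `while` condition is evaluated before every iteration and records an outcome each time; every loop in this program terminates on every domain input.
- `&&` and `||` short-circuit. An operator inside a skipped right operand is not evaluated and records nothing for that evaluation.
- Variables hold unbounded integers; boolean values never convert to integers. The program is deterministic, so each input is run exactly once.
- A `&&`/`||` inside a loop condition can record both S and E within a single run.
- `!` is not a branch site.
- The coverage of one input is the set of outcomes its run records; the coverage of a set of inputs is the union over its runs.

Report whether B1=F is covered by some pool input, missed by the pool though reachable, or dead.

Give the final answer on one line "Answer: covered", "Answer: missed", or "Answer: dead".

B1=F is recorded by pool input(s) 1, 2, 3, 4, 5 -> covered

Answer: covered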